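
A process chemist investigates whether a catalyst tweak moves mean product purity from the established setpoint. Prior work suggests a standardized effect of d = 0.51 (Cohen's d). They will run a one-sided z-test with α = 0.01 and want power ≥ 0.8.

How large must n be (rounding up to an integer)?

n = 39

Set Φ(δ − 2.326) = 0.8; then δ − 2.326 = Φ⁻¹(0.8) = 0.842, giving δ = 3.168.
δ = d·√n ⇒ n = (δ/d)² = (3.168 / 0.51)² = 38.59.
Rounding up, n = 39.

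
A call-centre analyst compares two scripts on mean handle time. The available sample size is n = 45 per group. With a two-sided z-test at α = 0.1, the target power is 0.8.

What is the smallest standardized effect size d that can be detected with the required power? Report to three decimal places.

d ≈ 0.524

Need Φ(δ − 1.645) = 0.8, so δ = 1.645 + 0.842 = 2.486.
(The second rejection-region term Φ(−δ − z_{α/2}) is negligible and dropped.)
δ = d·√(n/2) ⇒ d = δ/√(n/2) = 2.486/√(45/2) = 0.5242.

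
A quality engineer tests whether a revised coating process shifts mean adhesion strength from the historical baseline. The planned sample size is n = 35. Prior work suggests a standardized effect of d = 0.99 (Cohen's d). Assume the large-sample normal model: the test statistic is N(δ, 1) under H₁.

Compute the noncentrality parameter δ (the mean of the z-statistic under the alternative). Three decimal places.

δ ≈ 5.857

δ = d·√n = 0.99 × √35 = 5.8569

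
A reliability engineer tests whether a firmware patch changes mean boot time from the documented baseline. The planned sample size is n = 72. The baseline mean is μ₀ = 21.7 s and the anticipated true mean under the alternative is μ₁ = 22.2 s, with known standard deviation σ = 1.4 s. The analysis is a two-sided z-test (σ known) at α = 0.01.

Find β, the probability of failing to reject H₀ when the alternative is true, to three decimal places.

β ≈ 0.325

Standardized effect: d = |μ₁ − μ₀| / σ = |22.2 − 21.7| / 1.4 = 0.3571
Noncentrality parameter: δ = d·√n = 0.3571 × √72 = 3.0305
Critical value for a two-sided test at α = 0.01: z_{α/2} = 2.576.
Power = Φ(δ − 2.576) + Φ(−δ − 2.576) = Φ(0.455) + Φ(-5.606) = 0.6753 + 0.0000 = 0.6753.
Type II error: β = 1 − power = 1 − 0.6753 = 0.3247.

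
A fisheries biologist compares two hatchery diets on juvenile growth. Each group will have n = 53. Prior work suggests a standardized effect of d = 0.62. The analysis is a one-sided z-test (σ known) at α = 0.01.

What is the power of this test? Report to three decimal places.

Noncentrality parameter: λ = d·√(n/2) = 0.62 × √(53/2) = 3.1916
One-sided α = 0.01 → critical value z_{0.01} = 2.326.
Power = Φ(λ − 2.326) = Φ(0.865) = 0.8066.

Power ≈ 0.807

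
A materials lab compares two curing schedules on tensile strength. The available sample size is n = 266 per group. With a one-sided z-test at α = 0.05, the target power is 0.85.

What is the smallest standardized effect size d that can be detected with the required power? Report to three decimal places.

Required noncentrality: δ = z_{0.05} + z_{0.15} = 1.645 + 1.036 = 2.681.
δ = d·√(n/2) ⇒ d = δ/√(n/2) = 2.681/√(266/2) = 0.2325.

d ≈ 0.232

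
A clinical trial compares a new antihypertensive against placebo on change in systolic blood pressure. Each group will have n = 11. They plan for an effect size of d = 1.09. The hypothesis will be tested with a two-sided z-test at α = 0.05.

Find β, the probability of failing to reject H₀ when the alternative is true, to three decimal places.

Noncentrality parameter: δ = d·√(n/2) = 1.09 × √(11/2) = 2.5563
Two-sided α = 0.05 → critical value z_{0.025} = 1.960.
Power = Φ(δ − 1.960) + Φ(−δ − 1.960) = Φ(0.596) + Φ(-4.516) = 0.7245 + 0.0000 = 0.7245.
Type II error: β = 1 − power = 1 − 0.7245 = 0.2755.

β ≈ 0.275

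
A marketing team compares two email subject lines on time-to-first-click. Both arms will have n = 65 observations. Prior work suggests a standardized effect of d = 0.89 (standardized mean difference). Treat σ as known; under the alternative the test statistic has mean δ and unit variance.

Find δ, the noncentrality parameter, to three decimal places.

The noncentrality parameter scales effect size by the design's sample-size factor: δ = d·√(n/2) = 0.89 × √(65/2) = 5.0738

δ ≈ 5.074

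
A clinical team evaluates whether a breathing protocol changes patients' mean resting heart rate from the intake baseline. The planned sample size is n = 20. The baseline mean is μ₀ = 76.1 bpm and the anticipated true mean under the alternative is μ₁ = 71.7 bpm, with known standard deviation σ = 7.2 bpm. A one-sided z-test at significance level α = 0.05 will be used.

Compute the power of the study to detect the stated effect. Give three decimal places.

Power ≈ 0.862

Standardized effect: d = |μ₁ − μ₀| / σ = |71.7 − 76.1| / 7.2 = 0.6111
Noncentrality parameter: δ = d·√n = 0.6111 × √20 = 2.7330
Critical value for a one-sided test at α = 0.05: z_α = 1.645.
Power = P(Z > 1.645 − δ) = Φ(1.088) = 0.8617.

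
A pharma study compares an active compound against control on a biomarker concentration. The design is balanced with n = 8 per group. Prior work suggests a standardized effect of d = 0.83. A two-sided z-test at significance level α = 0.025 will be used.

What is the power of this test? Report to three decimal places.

Power ≈ 0.281

Noncentrality parameter: δ = d·√(n/2) = 0.83 × √(8/2) = 1.6600
Two-sided α = 0.025 → critical value z_{0.0125} = 2.241.
Power = Φ(δ − 2.241) + Φ(−δ − 2.241) = Φ(-0.581) + Φ(-3.901) = 0.2805 + 0.0000 = 0.2805.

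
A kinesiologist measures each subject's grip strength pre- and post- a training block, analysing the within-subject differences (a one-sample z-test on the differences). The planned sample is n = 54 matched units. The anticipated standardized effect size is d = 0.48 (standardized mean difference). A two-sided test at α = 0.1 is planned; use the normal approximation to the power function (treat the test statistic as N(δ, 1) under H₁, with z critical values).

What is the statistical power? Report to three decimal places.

Power ≈ 0.970

Noncentrality parameter: δ = d·√n = 0.48 × √54 = 3.5273
Critical value for a two-sided test at α = 0.1: z_{α/2} = 1.645.
Power = Φ(δ − 1.645) + Φ(−δ − 1.645) = Φ(1.882) + Φ(-5.172) = 0.9701 + 0.0000 = 0.9701.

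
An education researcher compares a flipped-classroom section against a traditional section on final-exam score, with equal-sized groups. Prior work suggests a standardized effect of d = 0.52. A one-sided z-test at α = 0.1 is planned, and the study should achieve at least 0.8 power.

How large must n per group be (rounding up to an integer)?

For power 0.8 need Φ(δ − z_{0.1}) = 0.8, so δ = z_{0.1} + z_{0.20} = 1.282 + 0.842 = 2.123.
δ = d·√(n/2) ⇒ n = 2(δ/d)² = 2 × (2.123 / 0.52)² = 33.34.
Rounding up, n = 34 per group.

n = 34 per group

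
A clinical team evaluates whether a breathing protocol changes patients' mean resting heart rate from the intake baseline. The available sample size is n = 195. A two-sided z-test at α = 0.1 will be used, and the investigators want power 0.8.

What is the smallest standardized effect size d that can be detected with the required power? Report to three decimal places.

Required noncentrality: δ = z_{0.05} + z_{0.20} = 1.645 + 0.842 = 2.486.
(Lower-tail contribution to power is negligible for δ > 0.)
δ = d·√n ⇒ d = δ/√n = 2.486/√195 = 0.1781.

d ≈ 0.178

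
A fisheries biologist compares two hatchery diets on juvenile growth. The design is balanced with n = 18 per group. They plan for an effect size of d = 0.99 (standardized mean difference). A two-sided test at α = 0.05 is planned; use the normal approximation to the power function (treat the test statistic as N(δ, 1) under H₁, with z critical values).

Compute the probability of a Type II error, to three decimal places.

β ≈ 0.156

Noncentrality parameter: δ = d·√(n/2) = 0.99 × √(18/2) = 2.9700
Two-sided α = 0.05 → critical value z_{0.025} = 1.960.
Power = Φ(δ − 1.960) + Φ(−δ − 1.960) = Φ(1.010) + Φ(-4.930) = 0.8438 + 0.0000 = 0.8438.
Type II error: β = 1 − power = 1 − 0.8438 = 0.1562.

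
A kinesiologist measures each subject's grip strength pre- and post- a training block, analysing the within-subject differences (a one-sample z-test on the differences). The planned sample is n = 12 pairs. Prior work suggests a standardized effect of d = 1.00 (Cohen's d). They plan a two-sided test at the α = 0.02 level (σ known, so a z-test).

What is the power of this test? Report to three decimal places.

Power ≈ 0.872

Noncentrality parameter: δ = d·√n = 1.00 × √12 = 3.4641
Two-sided α = 0.02 → critical value z_{0.01} = 2.326.
Power = Φ(δ − 2.326) + Φ(−δ − 2.326) = Φ(1.138) + Φ(-5.790) = 0.8724 + 0.0000 = 0.8724.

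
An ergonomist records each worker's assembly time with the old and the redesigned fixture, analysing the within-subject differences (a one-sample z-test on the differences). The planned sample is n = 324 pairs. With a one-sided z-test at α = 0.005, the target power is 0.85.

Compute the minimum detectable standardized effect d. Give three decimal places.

Required noncentrality: δ = z_{0.005} + z_{0.15} = 2.576 + 1.036 = 3.612.
δ = d·√n ⇒ d = δ/√n = 3.612/√324 = 0.2007.

d ≈ 0.201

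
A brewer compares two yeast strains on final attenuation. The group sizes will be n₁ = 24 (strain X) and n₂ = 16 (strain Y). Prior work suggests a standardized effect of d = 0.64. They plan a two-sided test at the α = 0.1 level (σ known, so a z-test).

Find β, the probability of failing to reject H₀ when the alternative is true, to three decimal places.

Noncentrality parameter: δ = d / √(1/n₁ + 1/n₂) = 0.64 / √(1/24 + 1/16) = 1.9830
Two-sided α = 0.1 → critical value z_{0.05} = 1.645.
Power = Φ(δ − 1.645) + Φ(−δ − 1.645) = Φ(0.338) + Φ(-3.628) = 0.6324 + 0.0001 = 0.6325.
Type II error: β = 1 − power = 1 − 0.6325 = 0.3675.

β ≈ 0.367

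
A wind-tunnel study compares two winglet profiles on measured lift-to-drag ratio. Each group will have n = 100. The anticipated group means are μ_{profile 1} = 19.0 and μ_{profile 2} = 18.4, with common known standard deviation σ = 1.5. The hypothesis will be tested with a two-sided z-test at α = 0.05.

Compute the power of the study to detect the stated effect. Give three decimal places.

Power ≈ 0.807

Standardized effect: d = |μ_{profile 1} − μ_{profile 2}| / σ = |19.0 − 18.4| / 1.5 = 0.4000
Noncentrality parameter: δ = d·√(n/2) = 0.4000 × √(100/2) = 2.8284
Critical value for a two-sided test at α = 0.05: z_{α/2} = 1.960.
Power = Φ(δ − 1.960) + Φ(−δ − 1.960) = Φ(0.868) + Φ(-4.788) = 0.8074 + 0.0000 = 0.8074.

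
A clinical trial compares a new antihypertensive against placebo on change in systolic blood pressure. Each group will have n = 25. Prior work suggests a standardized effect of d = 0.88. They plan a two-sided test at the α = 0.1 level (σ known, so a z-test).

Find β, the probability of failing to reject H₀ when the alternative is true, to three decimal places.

Noncentrality parameter: δ = d·√(n/2) = 0.88 × √(25/2) = 3.1113
Two-sided α = 0.1 → critical value z_{0.05} = 1.645.
Power = Φ(δ − 1.645) + Φ(−δ − 1.645) = Φ(1.466) + Φ(-4.756) = 0.9287 + 0.0000 = 0.9287.
Type II error: β = 1 − power = 1 − 0.9287 = 0.0713.

β ≈ 0.071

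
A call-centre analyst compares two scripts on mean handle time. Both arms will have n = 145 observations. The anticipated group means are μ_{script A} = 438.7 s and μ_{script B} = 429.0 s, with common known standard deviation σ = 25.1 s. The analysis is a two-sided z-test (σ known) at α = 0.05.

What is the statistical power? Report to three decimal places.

Standardized effect: d = |μ_{script A} − μ_{script B}| / σ = |438.7 − 429.0| / 25.1 = 0.3865
Noncentrality parameter: δ = d·√(n/2) = 0.3865 × √(145/2) = 3.2905
Two-sided α = 0.05 → critical value z_{0.025} = 1.960.
Power = Φ(δ − 1.960) + Φ(−δ − 1.960) = Φ(1.331) + Φ(-5.251) = 0.9083 + 0.0000 = 0.9083.

Power ≈ 0.908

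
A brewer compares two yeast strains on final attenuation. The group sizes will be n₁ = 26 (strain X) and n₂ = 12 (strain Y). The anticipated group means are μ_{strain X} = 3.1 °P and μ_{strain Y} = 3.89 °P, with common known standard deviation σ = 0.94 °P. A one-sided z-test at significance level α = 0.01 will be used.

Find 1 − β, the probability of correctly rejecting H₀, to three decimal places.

Standardized effect: d = |μ_{strain X} − μ_{strain Y}| / σ = |3.1 − 3.89| / 0.94 = 0.8404
Noncentrality parameter: λ = d / √(1/n₁ + 1/n₂) = 0.8404 / √(1/26 + 1/12) = 2.4082
One-sided α = 0.01 → critical value z_{0.01} = 2.326.
Power = Φ(λ − 2.326) = Φ(0.082) = 0.5326.

Power ≈ 0.533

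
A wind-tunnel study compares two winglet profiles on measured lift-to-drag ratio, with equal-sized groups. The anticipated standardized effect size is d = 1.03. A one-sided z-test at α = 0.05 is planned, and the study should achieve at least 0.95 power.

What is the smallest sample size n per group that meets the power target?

Set Φ(δ − 1.645) = 0.95; then δ − 1.645 = Φ⁻¹(0.95) = 1.645, giving δ = 3.290.
δ = d·√(n/2) ⇒ n = 2(δ/d)² = 2 × (3.290 / 1.03)² = 20.40.
Rounding up, n = 21 per group.

n = 21 per group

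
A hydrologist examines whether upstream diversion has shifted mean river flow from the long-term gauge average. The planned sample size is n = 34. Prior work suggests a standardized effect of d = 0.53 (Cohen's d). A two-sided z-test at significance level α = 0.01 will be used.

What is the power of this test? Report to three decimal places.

Noncentrality parameter: λ = d·√n = 0.53 × √34 = 3.0904
Two-sided α = 0.01 → critical value z_{0.005} = 2.576.
Power = Φ(λ − 2.576) + Φ(−λ − 2.576) = Φ(0.515) + Φ(-5.666) = 0.6966 + 0.0000 = 0.6966.

Power ≈ 0.697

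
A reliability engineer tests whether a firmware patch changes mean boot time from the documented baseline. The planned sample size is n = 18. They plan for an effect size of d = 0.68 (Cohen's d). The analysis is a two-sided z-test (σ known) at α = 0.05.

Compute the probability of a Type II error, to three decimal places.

Noncentrality parameter: δ = d·√n = 0.68 × √18 = 2.8850
Critical value for a two-sided test at α = 0.05: z_{α/2} = 1.960.
Power = Φ(δ − 1.960) + Φ(−δ − 1.960) = Φ(0.925) + Φ(-4.845) = 0.8225 + 0.0000 = 0.8225.
Type II error: β = 1 − power = 1 − 0.8225 = 0.1775.

β ≈ 0.177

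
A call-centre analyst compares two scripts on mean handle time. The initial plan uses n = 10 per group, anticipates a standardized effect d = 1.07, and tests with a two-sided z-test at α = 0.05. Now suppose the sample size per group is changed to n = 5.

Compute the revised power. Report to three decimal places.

Power ≈ 0.394

With n = 5 per group: δ = d·√(n/2) = 1.07 × √(5/2) = 1.6918. Critical value z_{0.025} = 1.960.
Revised power = Φ(δ − 1.960) + Φ(−δ − 1.960) = Φ(-0.268) + Φ(-3.652) = 0.3943 + 0.0001 = 0.3944.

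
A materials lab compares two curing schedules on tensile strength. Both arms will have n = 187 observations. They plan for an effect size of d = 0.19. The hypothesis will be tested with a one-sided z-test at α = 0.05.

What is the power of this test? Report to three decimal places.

Power ≈ 0.576

Noncentrality parameter: δ = d·√(n/2) = 0.19 × √(187/2) = 1.8372
One-sided α = 0.05 → critical value z_{0.05} = 1.645.
Power = P(Z > 1.645 − δ) = Φ(0.192) = 0.5763.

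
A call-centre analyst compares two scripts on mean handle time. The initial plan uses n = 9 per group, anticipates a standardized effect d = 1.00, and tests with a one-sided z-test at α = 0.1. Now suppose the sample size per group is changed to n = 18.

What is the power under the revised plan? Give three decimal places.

With n = 18 per group: δ = d·√(n/2) = 1.00 × √(18/2) = 3.0000. Critical value z_{0.1} = 1.282.
Revised power = P(Z > 1.282 − δ) = Φ(1.718) = 0.9571.

Power ≈ 0.957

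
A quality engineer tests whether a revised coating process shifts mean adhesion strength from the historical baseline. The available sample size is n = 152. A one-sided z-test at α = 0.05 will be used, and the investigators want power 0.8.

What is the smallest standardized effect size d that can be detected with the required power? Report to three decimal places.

d ≈ 0.202

Need Φ(δ − 1.645) = 0.8, so δ = 1.645 + 0.842 = 2.486.
δ = d·√n ⇒ d = δ/√n = 2.486/√152 = 0.2017.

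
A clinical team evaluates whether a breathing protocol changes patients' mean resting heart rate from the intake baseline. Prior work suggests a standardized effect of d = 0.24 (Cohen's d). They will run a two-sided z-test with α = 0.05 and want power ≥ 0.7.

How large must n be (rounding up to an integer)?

n = 108

Set Φ(δ − 1.960) = 0.7; then δ − 1.960 = Φ⁻¹(0.7) = 0.524, giving δ = 2.484.
(Ignoring the negligible lower-tail rejection probability gives the usual closed-form inversion.)
δ = d·√n ⇒ n = (δ/d)² = (2.484 / 0.24)² = 107.15.
Rounding up, n = 108.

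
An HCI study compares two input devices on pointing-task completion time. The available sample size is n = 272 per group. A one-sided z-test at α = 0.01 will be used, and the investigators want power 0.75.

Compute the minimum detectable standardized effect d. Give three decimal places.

d ≈ 0.257

Required noncentrality: δ = z_{0.01} + z_{0.25} = 2.326 + 0.674 = 3.001.
δ = d·√(n/2) ⇒ d = δ/√(n/2) = 3.001/√(272/2) = 0.2573.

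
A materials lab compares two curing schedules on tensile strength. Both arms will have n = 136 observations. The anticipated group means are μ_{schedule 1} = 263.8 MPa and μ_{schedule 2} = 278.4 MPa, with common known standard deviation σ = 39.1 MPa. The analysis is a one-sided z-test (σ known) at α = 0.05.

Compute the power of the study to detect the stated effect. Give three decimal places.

Standardized effect: d = |μ_{schedule 1} − μ_{schedule 2}| / σ = |263.8 − 278.4| / 39.1 = 0.3734
Noncentrality parameter: δ = d·√(n/2) = 0.3734 × √(136/2) = 3.0791
Critical value for a one-sided test at α = 0.05: z_α = 1.645.
Power = P(Z > 1.645 − δ) = Φ(1.434) = 0.9243.

Power ≈ 0.924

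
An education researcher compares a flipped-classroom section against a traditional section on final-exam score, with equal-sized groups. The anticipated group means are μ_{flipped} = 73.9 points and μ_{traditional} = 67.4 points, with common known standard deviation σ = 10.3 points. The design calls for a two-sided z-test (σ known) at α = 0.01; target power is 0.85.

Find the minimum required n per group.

n = 66 per group

Standardized effect: d = |μ_{flipped} − μ_{traditional}| / σ = |73.9 − 67.4| / 10.3 = 0.6311
For power 0.85 need Φ(δ − z_{0.005}) = 0.85, so δ = z_{0.005} + z_{0.15} = 2.576 + 1.036 = 3.612.
(The Φ(−δ − z_{α/2}) term is vanishingly small for δ > 0 and is dropped in the standard sample-size formula.)
δ = d·√(n/2) ⇒ n = 2(δ/d)² = 2 × (3.612 / 0.6311)² = 65.53.
Rounding up, n = 66 per group.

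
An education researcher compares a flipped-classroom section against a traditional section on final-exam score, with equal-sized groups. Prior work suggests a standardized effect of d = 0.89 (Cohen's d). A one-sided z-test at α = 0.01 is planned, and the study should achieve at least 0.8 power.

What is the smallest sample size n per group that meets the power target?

n = 26 per group

For power 0.8 need Φ(δ − z_{0.01}) = 0.8, so δ = z_{0.01} + z_{0.20} = 2.326 + 0.842 = 3.168.
δ = d·√(n/2) ⇒ n = 2(δ/d)² = 2 × (3.168 / 0.89)² = 25.34.
Rounding up, n = 26 per group.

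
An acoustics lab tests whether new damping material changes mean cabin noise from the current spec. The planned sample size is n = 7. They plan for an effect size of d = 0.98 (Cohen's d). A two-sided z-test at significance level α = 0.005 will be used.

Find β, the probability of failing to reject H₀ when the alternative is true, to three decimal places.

β ≈ 0.585

Noncentrality parameter: δ = d·√n = 0.98 × √7 = 2.5928
Critical value for a two-sided test at α = 0.005: z_{α/2} = 2.807.
Power = Φ(δ − 2.807) + Φ(−δ − 2.807) = Φ(-0.214) + Φ(-5.400) = 0.4152 + 0.0000 = 0.4152.
Type II error: β = 1 − power = 1 − 0.4152 = 0.5848.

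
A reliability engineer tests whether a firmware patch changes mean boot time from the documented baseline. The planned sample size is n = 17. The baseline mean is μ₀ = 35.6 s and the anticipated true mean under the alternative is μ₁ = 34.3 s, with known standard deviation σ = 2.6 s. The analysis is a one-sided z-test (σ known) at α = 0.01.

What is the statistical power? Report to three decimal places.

Standardized effect: d = |μ₁ − μ₀| / σ = |34.3 − 35.6| / 2.6 = 0.5000
Noncentrality parameter: δ = d·√n = 0.5000 × √17 = 2.0616
One-sided α = 0.01 → critical value z_{0.01} = 2.326.
Power = P(Z > 2.326 − δ) = Φ(-0.265) = 0.3956.

Power ≈ 0.396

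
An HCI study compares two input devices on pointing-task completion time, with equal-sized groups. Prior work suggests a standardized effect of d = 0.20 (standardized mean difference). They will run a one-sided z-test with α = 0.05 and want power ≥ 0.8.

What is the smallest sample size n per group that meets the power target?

Set Φ(δ − 1.645) = 0.8; then δ − 1.645 = Φ⁻¹(0.8) = 0.842, giving δ = 2.486.
δ = d·√(n/2) ⇒ n = 2(δ/d)² = 2 × (2.486 / 0.20)² = 309.13.
Round up to the next whole unit.

n = 310 per group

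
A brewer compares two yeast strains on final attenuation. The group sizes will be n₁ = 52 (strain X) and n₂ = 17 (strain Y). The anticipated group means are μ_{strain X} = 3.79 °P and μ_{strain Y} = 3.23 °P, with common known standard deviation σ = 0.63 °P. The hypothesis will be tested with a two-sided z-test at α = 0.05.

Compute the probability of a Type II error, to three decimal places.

β ≈ 0.111

Standardized effect: d = |μ_{strain X} − μ_{strain Y}| / σ = |3.79 − 3.23| / 0.63 = 0.8889
Noncentrality parameter: δ = d / √(1/n₁ + 1/n₂) = 0.8889 / √(1/52 + 1/17) = 3.1816
Critical value for a two-sided test at α = 0.05: z_{α/2} = 1.960.
Power = Φ(δ − 1.960) + Φ(−δ − 1.960) = Φ(1.222) + Φ(-5.142) = 0.8891 + 0.0000 = 0.8891.
Type II error: β = 1 − power = 1 − 0.8891 = 0.1109.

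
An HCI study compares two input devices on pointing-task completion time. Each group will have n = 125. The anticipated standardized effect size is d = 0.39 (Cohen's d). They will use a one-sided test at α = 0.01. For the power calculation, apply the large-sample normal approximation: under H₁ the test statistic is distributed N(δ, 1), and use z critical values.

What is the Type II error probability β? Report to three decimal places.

β ≈ 0.225

Noncentrality parameter: δ = d·√(n/2) = 0.39 × √(125/2) = 3.0832
One-sided α = 0.01 → critical value z_{0.01} = 2.326.
Power = Φ(δ − 2.326) = Φ(0.757) = 0.7754.
Type II error: β = 1 − power = 1 − 0.7754 = 0.2246.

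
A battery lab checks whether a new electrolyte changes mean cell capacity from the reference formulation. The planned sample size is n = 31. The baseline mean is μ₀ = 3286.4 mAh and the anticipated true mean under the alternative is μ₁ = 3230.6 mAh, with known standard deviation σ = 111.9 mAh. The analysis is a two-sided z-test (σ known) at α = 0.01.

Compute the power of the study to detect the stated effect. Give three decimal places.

Standardized effect: d = |μ₁ − μ₀| / σ = |3230.6 − 3286.4| / 111.9 = 0.4987
Noncentrality parameter: λ = d·√n = 0.4987 × √31 = 2.7764
Critical value for a two-sided test at α = 0.01: z_{α/2} = 2.576.
Power = Φ(λ − 2.576) + Φ(−λ − 2.576) = Φ(0.201) + Φ(-5.352) = 0.5795 + 0.0000 = 0.5795.

Power ≈ 0.579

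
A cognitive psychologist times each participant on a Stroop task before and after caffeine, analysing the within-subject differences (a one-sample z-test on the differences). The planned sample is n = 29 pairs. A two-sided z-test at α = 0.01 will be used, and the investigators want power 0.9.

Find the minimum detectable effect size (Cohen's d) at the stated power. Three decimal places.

d ≈ 0.716

Need Φ(δ − 2.576) = 0.9, so δ = 2.576 + 1.282 = 3.857.
(Lower-tail contribution to power is negligible for δ > 0.)
δ = d·√n ⇒ d = δ/√n = 3.857/√29 = 0.7163.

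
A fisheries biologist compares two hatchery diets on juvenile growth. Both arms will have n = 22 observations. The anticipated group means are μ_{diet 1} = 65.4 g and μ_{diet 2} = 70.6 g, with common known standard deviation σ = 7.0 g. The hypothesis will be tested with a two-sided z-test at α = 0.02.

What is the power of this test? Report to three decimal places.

Standardized effect: d = |μ_{diet 1} − μ_{diet 2}| / σ = |65.4 − 70.6| / 7.0 = 0.7429
Noncentrality parameter: δ = d·√(n/2) = 0.7429 × √(22/2) = 2.4638
Two-sided α = 0.02 → critical value z_{0.01} = 2.326.
Power = Φ(δ − 2.326) + Φ(−δ − 2.326) = Φ(0.137) + Φ(-4.790) = 0.5547 + 0.0000 = 0.5547.

Power ≈ 0.555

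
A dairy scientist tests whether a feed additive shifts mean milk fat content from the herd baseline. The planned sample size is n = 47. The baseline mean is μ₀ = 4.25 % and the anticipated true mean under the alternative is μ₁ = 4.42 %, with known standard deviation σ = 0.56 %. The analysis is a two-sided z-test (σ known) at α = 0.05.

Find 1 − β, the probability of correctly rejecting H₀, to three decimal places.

Power ≈ 0.548

Standardized effect: d = |μ₁ − μ₀| / σ = |4.42 − 4.25| / 0.56 = 0.3036
Noncentrality parameter: δ = d·√n = 0.3036 × √47 = 2.0812
Two-sided α = 0.05 → critical value z_{0.025} = 1.960.
Power = Φ(δ − 1.960) + Φ(−δ − 1.960) = Φ(0.121) + Φ(-4.041) = 0.5482 + 0.0000 = 0.5483.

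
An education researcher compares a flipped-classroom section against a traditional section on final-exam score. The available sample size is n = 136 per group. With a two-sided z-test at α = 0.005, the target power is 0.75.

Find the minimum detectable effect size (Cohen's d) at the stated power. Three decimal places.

Required noncentrality: δ = z_{0.0025} + z_{0.25} = 2.807 + 0.674 = 3.482.
(The second rejection-region term Φ(−δ − z_{α/2}) is negligible and dropped.)
δ = d·√(n/2) ⇒ d = δ/√(n/2) = 3.482/√(136/2) = 0.4222.

d ≈ 0.422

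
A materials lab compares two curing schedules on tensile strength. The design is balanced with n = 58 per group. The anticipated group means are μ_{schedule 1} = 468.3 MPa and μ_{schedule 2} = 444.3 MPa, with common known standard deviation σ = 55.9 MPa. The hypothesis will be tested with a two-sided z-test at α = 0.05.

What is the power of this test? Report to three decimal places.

Power ≈ 0.638

Standardized effect: d = |μ_{schedule 1} − μ_{schedule 2}| / σ = |468.3 − 444.3| / 55.9 = 0.4293
Noncentrality parameter: δ = d·√(n/2) = 0.4293 × √(58/2) = 2.3121
Two-sided α = 0.05 → critical value z_{0.025} = 1.960.
Power = Φ(δ − 1.960) + Φ(−δ − 1.960) = Φ(0.352) + Φ(-4.272) = 0.6376 + 0.0000 = 0.6376.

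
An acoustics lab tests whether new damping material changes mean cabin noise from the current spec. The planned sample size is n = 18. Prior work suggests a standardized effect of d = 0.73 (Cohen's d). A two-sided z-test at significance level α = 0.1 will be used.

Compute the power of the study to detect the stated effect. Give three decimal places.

Power ≈ 0.927

Noncentrality parameter: δ = d·√n = 0.73 × √18 = 3.0971
Critical value for a two-sided test at α = 0.1: z_{α/2} = 1.645.
Power = Φ(δ − 1.645) + Φ(−δ − 1.645) = Φ(1.452) + Φ(-4.742) = 0.9268 + 0.0000 = 0.9268.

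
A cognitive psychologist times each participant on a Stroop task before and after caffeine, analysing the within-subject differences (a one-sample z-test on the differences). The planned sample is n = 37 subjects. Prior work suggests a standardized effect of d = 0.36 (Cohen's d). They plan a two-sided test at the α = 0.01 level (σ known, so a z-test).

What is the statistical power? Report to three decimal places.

Noncentrality parameter: δ = d·√n = 0.36 × √37 = 2.1898
Critical value for a two-sided test at α = 0.01: z_{α/2} = 2.576.
Power = Φ(δ − 2.576) + Φ(−δ − 2.576) = Φ(-0.386) + Φ(-4.766) = 0.3497 + 0.0000 = 0.3497.

Power ≈ 0.350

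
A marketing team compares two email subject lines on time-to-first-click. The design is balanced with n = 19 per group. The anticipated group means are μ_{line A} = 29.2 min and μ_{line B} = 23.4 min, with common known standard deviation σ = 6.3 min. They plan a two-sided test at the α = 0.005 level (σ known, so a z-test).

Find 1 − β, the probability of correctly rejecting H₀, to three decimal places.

Standardized effect: d = |μ_{line A} − μ_{line B}| / σ = |29.2 − 23.4| / 6.3 = 0.9206
Noncentrality parameter: δ = d·√(n/2) = 0.9206 × √(19/2) = 2.8376
Two-sided α = 0.005 → critical value z_{0.0025} = 2.807.
Power = Φ(δ − 2.807) + Φ(−δ − 2.807) = Φ(0.031) + Φ(-5.645) = 0.5122 + 0.0000 = 0.5122.

Power ≈ 0.512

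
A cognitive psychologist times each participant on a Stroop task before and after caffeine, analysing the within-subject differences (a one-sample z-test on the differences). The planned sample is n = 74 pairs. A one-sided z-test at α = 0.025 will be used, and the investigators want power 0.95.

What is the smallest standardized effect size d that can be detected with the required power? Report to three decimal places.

Need Φ(δ − 1.960) = 0.95, so δ = 1.960 + 1.645 = 3.605.
δ = d·√n ⇒ d = δ/√n = 3.605/√74 = 0.4191.

d ≈ 0.419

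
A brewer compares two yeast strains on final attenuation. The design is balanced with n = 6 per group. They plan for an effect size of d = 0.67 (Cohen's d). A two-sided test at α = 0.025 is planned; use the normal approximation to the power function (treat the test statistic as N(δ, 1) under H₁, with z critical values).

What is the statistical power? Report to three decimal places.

Noncentrality parameter: δ = d·√(n/2) = 0.67 × √(6/2) = 1.1605
Two-sided α = 0.025 → critical value z_{0.0125} = 2.241.
Power = Φ(δ − 2.241) + Φ(−δ − 2.241) = Φ(-1.081) + Φ(-3.402) = 0.1399 + 0.0003 = 0.1402.

Power ≈ 0.140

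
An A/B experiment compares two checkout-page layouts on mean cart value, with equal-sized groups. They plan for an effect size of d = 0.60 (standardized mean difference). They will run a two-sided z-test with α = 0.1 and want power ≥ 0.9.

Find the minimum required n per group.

For power 0.9 need Φ(δ − z_{0.05}) = 0.9, so δ = z_{0.05} + z_{0.10} = 1.645 + 1.282 = 2.926.
(Ignoring the negligible lower-tail rejection probability gives the usual closed-form inversion.)
δ = d·√(n/2) ⇒ n = 2(δ/d)² = 2 × (2.926 / 0.60)² = 47.58.
Round up to the next whole unit.

n = 48 per group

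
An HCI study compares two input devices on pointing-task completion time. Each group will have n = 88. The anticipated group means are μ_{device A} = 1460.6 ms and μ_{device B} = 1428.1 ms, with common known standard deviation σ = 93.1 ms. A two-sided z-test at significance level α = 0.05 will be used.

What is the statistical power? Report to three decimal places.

Standardized effect: d = |μ_{device A} − μ_{device B}| / σ = |1460.6 − 1428.1| / 93.1 = 0.3491
Noncentrality parameter: δ = d·√(n/2) = 0.3491 × √(88/2) = 2.3156
Critical value for a two-sided test at α = 0.05: z_{α/2} = 1.960.
Power = Φ(δ − 1.960) + Φ(−δ − 1.960) = Φ(0.356) + Φ(-4.276) = 0.6389 + 0.0000 = 0.6389.

Power ≈ 0.639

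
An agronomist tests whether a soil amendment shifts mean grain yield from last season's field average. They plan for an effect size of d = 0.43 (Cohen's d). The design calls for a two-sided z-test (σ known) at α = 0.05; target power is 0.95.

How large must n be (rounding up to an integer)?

Set Φ(δ − 1.960) = 0.95; then δ − 1.960 = Φ⁻¹(0.95) = 1.645, giving δ = 3.605.
(Ignoring the negligible lower-tail rejection probability gives the usual closed-form inversion.)
δ = d·√n ⇒ n = (δ/d)² = (3.605 / 0.43)² = 70.28.
Round up to the next whole unit.

n = 71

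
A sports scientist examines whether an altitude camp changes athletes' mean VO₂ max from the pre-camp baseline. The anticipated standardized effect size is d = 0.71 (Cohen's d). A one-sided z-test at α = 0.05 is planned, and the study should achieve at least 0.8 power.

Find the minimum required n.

n = 13

Set Φ(δ − 1.645) = 0.8; then δ − 1.645 = Φ⁻¹(0.8) = 0.842, giving δ = 2.486.
δ = d·√n ⇒ n = (δ/d)² = (2.486 / 0.71)² = 12.26.
Round up to the next whole unit.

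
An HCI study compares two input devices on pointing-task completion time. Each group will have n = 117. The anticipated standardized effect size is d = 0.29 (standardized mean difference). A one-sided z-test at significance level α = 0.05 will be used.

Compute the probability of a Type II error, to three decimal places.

Noncentrality parameter: δ = d·√(n/2) = 0.29 × √(117/2) = 2.2181
Critical value for a one-sided test at α = 0.05: z_α = 1.645.
Power = Φ(δ − 1.645) = Φ(0.573) = 0.7168.
Type II error: β = 1 − power = 1 − 0.7168 = 0.2832.

β ≈ 0.283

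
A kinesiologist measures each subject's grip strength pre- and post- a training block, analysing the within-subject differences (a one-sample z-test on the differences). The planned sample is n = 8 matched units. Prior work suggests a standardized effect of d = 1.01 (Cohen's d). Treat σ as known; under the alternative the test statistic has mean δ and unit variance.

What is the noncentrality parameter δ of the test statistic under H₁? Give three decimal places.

δ ≈ 2.857

The noncentrality parameter scales effect size by the design's sample-size factor: δ = d·√n = 1.01 × √8 = 2.8567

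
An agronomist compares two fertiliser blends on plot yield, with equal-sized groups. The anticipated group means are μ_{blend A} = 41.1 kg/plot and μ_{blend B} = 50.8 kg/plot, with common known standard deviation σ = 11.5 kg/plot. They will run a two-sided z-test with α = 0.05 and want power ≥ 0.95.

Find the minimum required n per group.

n = 37 per group

Standardized effect: d = |μ_{blend A} − μ_{blend B}| / σ = |41.1 − 50.8| / 11.5 = 0.8435
Set Φ(δ − 1.960) = 0.95; then δ − 1.960 = Φ⁻¹(0.95) = 1.645, giving δ = 3.605.
(Ignoring the negligible lower-tail rejection probability gives the usual closed-form inversion.)
δ = d·√(n/2) ⇒ n = 2(δ/d)² = 2 × (3.605 / 0.8435)² = 36.53.
Round up to the next whole unit.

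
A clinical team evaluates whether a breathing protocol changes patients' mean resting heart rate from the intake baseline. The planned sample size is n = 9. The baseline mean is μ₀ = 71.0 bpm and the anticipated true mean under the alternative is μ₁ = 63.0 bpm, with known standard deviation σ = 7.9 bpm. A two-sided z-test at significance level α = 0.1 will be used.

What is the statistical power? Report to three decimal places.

Power ≈ 0.918

Standardized effect: d = |μ₁ − μ₀| / σ = |63.0 − 71.0| / 7.9 = 1.0127
Noncentrality parameter: δ = d·√n = 1.0127 × √9 = 3.0380
Critical value for a two-sided test at α = 0.1: z_{α/2} = 1.645.
Power = Φ(δ − 1.645) + Φ(−δ − 1.645) = Φ(1.393) + Φ(-4.683) = 0.9182 + 0.0000 = 0.9182.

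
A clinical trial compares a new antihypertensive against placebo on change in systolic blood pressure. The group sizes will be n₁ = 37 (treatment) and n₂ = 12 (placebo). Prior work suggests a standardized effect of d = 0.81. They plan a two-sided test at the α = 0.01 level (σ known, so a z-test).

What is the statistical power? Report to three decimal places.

Noncentrality parameter: δ = d / √(1/n₁ + 1/n₂) = 0.81 / √(1/37 + 1/12) = 2.4383
Two-sided α = 0.01 → critical value z_{0.005} = 2.576.
Power = Φ(δ − 2.576) + Φ(−δ − 2.576) = Φ(-0.138) + Φ(-5.014) = 0.4453 + 0.0000 = 0.4453.

Power ≈ 0.445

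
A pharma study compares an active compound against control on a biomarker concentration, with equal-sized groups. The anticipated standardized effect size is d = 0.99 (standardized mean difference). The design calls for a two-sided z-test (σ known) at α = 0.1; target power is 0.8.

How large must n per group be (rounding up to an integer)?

Set Φ(δ − 1.645) = 0.8; then δ − 1.645 = Φ⁻¹(0.8) = 0.842, giving δ = 2.486.
(The Φ(−δ − z_{α/2}) term is vanishingly small for δ > 0 and is dropped in the standard sample-size formula.)
δ = d·√(n/2) ⇒ n = 2(δ/d)² = 2 × (2.486 / 0.99)² = 12.62.
Round up to the next whole unit.

n = 13 per group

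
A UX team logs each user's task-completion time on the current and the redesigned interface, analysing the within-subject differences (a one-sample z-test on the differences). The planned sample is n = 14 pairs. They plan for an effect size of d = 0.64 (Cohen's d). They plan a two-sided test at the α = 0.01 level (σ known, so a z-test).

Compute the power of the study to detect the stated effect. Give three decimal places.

Power ≈ 0.428

Noncentrality parameter: δ = d·√n = 0.64 × √14 = 2.3947
Two-sided α = 0.01 → critical value z_{0.005} = 2.576.
Power = Φ(δ − 2.576) + Φ(−δ − 2.576) = Φ(-0.181) + Φ(-4.970) = 0.4281 + 0.0000 = 0.4281.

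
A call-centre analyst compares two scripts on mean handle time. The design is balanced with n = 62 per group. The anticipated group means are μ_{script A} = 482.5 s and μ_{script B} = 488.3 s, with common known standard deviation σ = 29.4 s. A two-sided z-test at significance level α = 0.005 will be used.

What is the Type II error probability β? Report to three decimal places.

Standardized effect: d = |μ_{script A} − μ_{script B}| / σ = |482.5 − 488.3| / 29.4 = 0.1973
Noncentrality parameter: λ = d·√(n/2) = 0.1973 × √(62/2) = 1.0984
Critical value for a two-sided test at α = 0.005: z_{α/2} = 2.807.
Power = Φ(λ − 2.807) + Φ(−λ − 2.807) = Φ(-1.709) + Φ(-3.905) = 0.0438 + 0.0000 = 0.0438.
Type II error: β = 1 − power = 1 − 0.0438 = 0.9562.

β ≈ 0.956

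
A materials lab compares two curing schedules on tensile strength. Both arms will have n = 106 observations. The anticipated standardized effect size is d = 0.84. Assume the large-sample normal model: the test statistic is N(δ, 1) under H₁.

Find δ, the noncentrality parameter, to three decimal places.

δ ≈ 6.115

The noncentrality parameter scales effect size by the design's sample-size factor: δ = d·√(n/2) = 0.84 × √(106/2) = 6.1153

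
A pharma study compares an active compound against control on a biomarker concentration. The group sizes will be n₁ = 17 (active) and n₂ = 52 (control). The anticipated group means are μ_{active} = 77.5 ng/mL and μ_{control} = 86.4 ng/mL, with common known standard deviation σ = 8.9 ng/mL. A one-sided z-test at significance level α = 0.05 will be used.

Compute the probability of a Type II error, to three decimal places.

β ≈ 0.027

Standardized effect: d = |μ_{active} − μ_{control}| / σ = |77.5 − 86.4| / 8.9 = 1.0000
Noncentrality parameter: δ = d / √(1/n₁ + 1/n₂) = 1.0000 / √(1/17 + 1/52) = 3.5793
One-sided α = 0.05 → critical value z_{0.05} = 1.645.
Power = Φ(δ − 1.645) = Φ(1.934) = 0.9735.
Type II error: β = 1 − power = 1 − 0.9735 = 0.0265.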